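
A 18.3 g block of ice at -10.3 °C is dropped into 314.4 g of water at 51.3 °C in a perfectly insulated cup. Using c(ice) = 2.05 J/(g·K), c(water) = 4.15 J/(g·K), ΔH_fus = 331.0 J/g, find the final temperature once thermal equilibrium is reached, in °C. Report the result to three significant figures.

Heat to bring ice to 0 °C and melt it: q₁ = 18.3×2.05×10.3 + 18.3×331.0 = 6443.7 J
Heat the water can supply cooling to 0 °C: 314.4×4.15×51.3 = 66934.2 J > q₁, so all ice melts.
Energy balance: 314.4×4.15×(51.3 − T) = 6443.7 + 18.3×4.15×(T − 0)
1304.76(51.3 − T) = 6443.7 + 75.945 T
66934.2 − 6443.7 = 1380.705 T
T = 60490.5 / 1380.705 = 43.81 °C

T_f = 43.8 °C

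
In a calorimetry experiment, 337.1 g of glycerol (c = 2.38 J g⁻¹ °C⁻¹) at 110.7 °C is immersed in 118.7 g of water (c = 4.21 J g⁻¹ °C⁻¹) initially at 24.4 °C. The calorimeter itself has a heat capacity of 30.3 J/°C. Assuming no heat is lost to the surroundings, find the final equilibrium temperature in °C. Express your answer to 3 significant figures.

Heat lost by glycerol = heat gained by water + calorimeter.
(337.1)(2.38)(110.7 − T) = [(118.7)(4.21) + 30.3](T − 24.4)
802.298 (110.7 − T) = 530.027 (T − 24.4)
88814 − 802.298 T = 530.027 T − 12933
101747 = 1332.325 T
T = 76.37 °C

T_f = 76.4 °C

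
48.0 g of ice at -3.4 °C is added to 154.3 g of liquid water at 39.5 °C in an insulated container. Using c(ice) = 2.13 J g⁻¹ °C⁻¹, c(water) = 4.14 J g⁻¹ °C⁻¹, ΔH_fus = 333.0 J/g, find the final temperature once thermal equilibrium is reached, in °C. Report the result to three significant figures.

Heat to bring ice to 0 °C and melt it: q₁ = 48.0×2.13×3.4 + 48.0×333.0 = 16332 J
Heat the water can supply cooling to 0 °C: 154.3×4.14×39.5 = 25232.7 J > q₁, so all ice melts.
Energy balance: 154.3×4.14×(39.5 − T) = 16332 + 48.0×4.14×(T − 0)
638.802(39.5 − T) = 16332 + 198.72 T
25232.7 − 16332 = 837.522 T
T = 8900.7 / 837.522 = 10.63 °C

T_f = 10.6 °C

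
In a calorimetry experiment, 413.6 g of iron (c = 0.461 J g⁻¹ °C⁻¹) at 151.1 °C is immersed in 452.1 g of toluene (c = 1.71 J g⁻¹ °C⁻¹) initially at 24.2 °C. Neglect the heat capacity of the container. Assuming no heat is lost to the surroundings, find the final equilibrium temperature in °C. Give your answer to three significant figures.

T_f = 49.3 °C

Heat lost by iron = heat gained by toluene.
(413.6)(0.461)(151.1 − T) = (452.1)(1.71)(T − 24.2)
190.6696 (151.1 − T) = 773.091 (T − 24.2)
28810 − 190.6696 T = 773.091 T − 18709
47519 = 963.7606 T
T = 49.31 °C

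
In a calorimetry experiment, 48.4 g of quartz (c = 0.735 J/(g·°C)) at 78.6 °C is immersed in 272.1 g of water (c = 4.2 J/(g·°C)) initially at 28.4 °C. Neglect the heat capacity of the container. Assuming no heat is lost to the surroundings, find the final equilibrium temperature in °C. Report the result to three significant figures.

Heat lost by quartz = heat gained by water.
(48.4)(0.735)(78.6 − T) = (272.1)(4.2)(T − 28.4)
35.574 (78.6 − T) = 1142.82 (T − 28.4)
2796.1 − 35.574 T = 1142.82 T − 32456
35252.1 = 1178.394 T
T = 29.92 °C

T_f = 29.9 °C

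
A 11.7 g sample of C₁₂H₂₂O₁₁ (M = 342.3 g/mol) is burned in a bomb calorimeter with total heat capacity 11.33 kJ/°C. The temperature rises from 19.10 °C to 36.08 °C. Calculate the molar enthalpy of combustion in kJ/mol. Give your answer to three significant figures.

ΔT = 36.08 − 19.10 = 16.98 °C
q_cal = C_cal × ΔT = 11.33 × 16.98 = 192.3834 kJ
n = 11.7 / 342.3 = 0.03418 mol
q_rxn = −q_cal = -192.3834 kJ
ΔH = -192.3834 / 0.03418 = -5629 kJ/mol

ΔH = -5630 kJ/mol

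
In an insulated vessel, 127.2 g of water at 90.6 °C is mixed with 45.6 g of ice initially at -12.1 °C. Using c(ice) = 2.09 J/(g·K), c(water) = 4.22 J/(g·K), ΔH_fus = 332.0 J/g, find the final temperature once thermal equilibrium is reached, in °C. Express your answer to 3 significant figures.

Heat to bring ice to 0 °C and melt it: q₁ = 45.6×2.09×12.1 + 45.6×332.0 = 16292 J
Heat the water can supply cooling to 0 °C: 127.2×4.22×90.6 = 48632.6 J > q₁, so all ice melts.
Energy balance: 127.2×4.22×(90.6 − T) = 16292 + 45.6×4.22×(T − 0)
536.784(90.6 − T) = 16292 + 192.432 T
48632.6 − 16292 = 729.216 T
T = 32340.6 / 729.216 = 44.3498 °C

T_f = 44.3 °C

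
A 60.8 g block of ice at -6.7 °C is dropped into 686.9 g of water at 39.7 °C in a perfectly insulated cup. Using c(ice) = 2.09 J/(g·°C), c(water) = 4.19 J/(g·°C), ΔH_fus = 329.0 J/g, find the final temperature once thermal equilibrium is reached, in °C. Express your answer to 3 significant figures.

Heat to bring ice to 0 °C and melt it: q₁ = 60.8×2.09×6.7 + 60.8×329.0 = 20855 J
Heat the water can supply cooling to 0 °C: 686.9×4.19×39.7 = 114261 J > q₁, so all ice melts.
Energy balance: 686.9×4.19×(39.7 − T) = 20855 + 60.8×4.19×(T − 0)
2878.111(39.7 − T) = 20855 + 254.752 T
114261 − 20855 = 3132.863 T
T = 93406 / 3132.863 = 29.81 °C

T_f = 29.8 °C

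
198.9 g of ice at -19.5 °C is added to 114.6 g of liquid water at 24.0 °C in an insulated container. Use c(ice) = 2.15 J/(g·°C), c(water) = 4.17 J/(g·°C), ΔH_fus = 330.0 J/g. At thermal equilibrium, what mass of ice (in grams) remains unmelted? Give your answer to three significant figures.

m_ice remaining = 189 g

Heat to warm all ice to 0 °C: 198.9×2.15×19.5 = 8338.9 J
Heat released by water cooling to 0 °C: 114.6×4.17×24.0 = 11469 J
11469 J < 8338.9 + 198.9×330.0 = 73975.9 J, so not all ice melts; final T = 0 °C.
Heat left for melting: 11469 − 8338.9 = 3130.1 J
Mass melted = 3130.1 / 330.0 = 9.485 g
Ice remaining = 198.9 − 9.485 = 189.415 g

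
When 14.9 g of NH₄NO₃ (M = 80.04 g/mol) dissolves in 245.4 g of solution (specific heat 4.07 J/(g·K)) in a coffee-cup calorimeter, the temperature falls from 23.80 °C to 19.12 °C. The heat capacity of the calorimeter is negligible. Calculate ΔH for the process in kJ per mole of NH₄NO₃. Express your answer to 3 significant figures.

ΔH = 25.1 kJ/mol

|ΔT| = |19.12 − 23.80| = 4.68 °C
|q_surr| = (245.4 × 4.07) × 4.68 = 998.778 × 4.68 = 4674 J
n(NH₄NO₃) = 14.9 / 80.04 = 0.1862 mol
Temperature fell, so q_rxn = +|q_surr| = 4.674 kJ
ΔH = q_rxn / n = 25.10 kJ/mol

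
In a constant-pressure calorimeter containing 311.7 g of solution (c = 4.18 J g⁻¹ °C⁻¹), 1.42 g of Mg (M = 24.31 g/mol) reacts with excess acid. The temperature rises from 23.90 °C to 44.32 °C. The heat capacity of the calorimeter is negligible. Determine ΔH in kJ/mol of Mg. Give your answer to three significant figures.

|ΔT| = |44.32 − 23.90| = 20.42 °C
|q_surr| = (311.7 × 4.18) × 20.42 = 1302.906 × 20.42 = 26605 J
n(Mg) = 1.42 / 24.31 = 0.058412 mol
Temperature rose, so q_rxn = −|q_surr| = -26.605 kJ
ΔH = q_rxn / n = -455.47 kJ/mol

ΔH = -455 kJ/mol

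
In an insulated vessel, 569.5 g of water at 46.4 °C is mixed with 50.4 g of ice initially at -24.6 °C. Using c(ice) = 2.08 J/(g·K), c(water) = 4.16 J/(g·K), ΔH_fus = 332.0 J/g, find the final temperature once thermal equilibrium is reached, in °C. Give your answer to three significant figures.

T_f = 35.1 °C

Heat to bring ice to 0 °C and melt it: q₁ = 50.4×2.08×24.6 + 50.4×332.0 = 19312 J
Heat the water can supply cooling to 0 °C: 569.5×4.16×46.4 = 109927 J > q₁, so all ice melts.
Energy balance: 569.5×4.16×(46.4 − T) = 19312 + 50.4×4.16×(T − 0)
2369.12(46.4 − T) = 19312 + 209.664 T
109927 − 19312 = 2578.784 T
T = 90615 / 2578.784 = 35.14 °C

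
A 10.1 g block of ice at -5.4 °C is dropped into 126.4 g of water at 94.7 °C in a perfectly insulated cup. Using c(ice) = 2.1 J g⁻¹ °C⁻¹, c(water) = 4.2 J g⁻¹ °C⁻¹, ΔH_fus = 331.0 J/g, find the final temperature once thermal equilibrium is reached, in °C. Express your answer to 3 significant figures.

Heat to bring ice to 0 °C and melt it: q₁ = 10.1×2.1×5.4 + 10.1×331.0 = 3457.6 J
Heat the water can supply cooling to 0 °C: 126.4×4.2×94.7 = 50274.3 J > q₁, so all ice melts.
Energy balance: 126.4×4.2×(94.7 − T) = 3457.6 + 10.1×4.2×(T − 0)
530.88(94.7 − T) = 3457.6 + 42.42 T
50274.3 − 3457.6 = 573.30 T
T = 46816.7 / 573.30 = 81.66 °C

T_f = 81.7 °C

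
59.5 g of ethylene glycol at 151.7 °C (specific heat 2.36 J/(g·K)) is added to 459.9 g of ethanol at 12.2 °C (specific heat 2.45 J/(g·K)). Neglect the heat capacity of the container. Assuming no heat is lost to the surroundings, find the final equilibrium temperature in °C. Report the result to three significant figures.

Heat lost by ethylene glycol = heat gained by ethanol.
(59.5)(2.36)(151.7 − T) = (459.9)(2.45)(T − 12.2)
140.42 (151.7 − T) = 1126.755 (T − 12.2)
21302 − 140.42 T = 1126.755 T − 13746
35048 = 1267.175 T
T = 27.66 °C

T_f = 27.7 °C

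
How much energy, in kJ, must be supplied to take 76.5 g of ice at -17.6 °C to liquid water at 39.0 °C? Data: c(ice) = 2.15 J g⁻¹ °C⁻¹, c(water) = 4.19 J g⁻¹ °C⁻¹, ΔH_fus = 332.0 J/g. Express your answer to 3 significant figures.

q1 (heat ice -17.6→0.0 °C): 76.5 × 2.15 × 17.6 = 2895 J
q2 (melt at 0 °C): 76.5 × 332.0 = 25398 J
q3 (heat water 0.0→39.0 °C): 76.5 × 4.19 × 39.0 = 12501 J
Total: 2895 + 25398 + 12501 = 40794 J = 40.8 kJ

q = 40.8 kJ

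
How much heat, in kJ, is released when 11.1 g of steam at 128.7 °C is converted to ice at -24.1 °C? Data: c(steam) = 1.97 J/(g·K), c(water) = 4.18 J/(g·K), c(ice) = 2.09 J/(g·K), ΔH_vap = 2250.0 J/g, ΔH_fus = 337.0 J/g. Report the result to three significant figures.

q = 34.5 kJ

q1 (cool steam 128.7→100 °C): 11.1 × 1.97 × 28.7 = 628 J
q2 (condense at 100 °C): 11.1 × 2250.0 = 24975 J
q3 (cool water 100→0 °C): 11.1 × 4.18 × 100.0 = 4640 J
q4 (freeze at 0 °C): 11.1 × 337.0 = 3741 J
q5 (cool ice 0→-24.1 °C): 11.1 × 2.09 × 24.1 = 559 J
Total: 628 + 24975 + 4640 + 3741 + 559 = 34543 J = 34.5 kJ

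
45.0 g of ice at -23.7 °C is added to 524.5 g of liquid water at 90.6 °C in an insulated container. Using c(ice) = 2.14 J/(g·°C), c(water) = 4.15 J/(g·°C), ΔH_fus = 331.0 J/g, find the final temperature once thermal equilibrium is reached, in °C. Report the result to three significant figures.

T_f = 76.2 °C

Heat to bring ice to 0 °C and melt it: q₁ = 45.0×2.14×23.7 + 45.0×331.0 = 17177 J
Heat the water can supply cooling to 0 °C: 524.5×4.15×90.6 = 197207 J > q₁, so all ice melts.
Energy balance: 524.5×4.15×(90.6 − T) = 17177 + 45.0×4.15×(T − 0)
2176.675(90.6 − T) = 17177 + 186.75 T
197207 − 17177 = 2363.425 T
T = 180030 / 2363.425 = 76.17 °C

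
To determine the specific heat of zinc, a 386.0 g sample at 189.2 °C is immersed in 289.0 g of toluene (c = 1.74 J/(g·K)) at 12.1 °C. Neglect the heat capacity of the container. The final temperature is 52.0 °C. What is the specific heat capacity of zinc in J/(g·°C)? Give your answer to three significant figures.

c = 0.379 J/(g·°C)

q_gained = (289.0 × 1.74) × (52.0 − 12.1) = 20060 J
q_lost = 386.0 × c × (189.2 − 52.0) = 52959.2 c
Set equal: c = 20060 / 52959.2 = 0.379 J/(g·°C)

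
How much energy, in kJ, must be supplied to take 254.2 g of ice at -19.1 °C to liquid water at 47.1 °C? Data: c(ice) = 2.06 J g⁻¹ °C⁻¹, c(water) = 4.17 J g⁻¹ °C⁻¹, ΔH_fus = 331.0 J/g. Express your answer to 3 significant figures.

q1 (heat ice -19.1→0.0 °C): 254.2 × 2.06 × 19.1 = 10002 J
q2 (melt at 0 °C): 254.2 × 331.0 = 84140 J
q3 (heat water 0.0→47.1 °C): 254.2 × 4.17 × 47.1 = 49927 J
Total: 10002 + 84140 + 49927 = 144069 J = 144 kJ

q = 144 kJ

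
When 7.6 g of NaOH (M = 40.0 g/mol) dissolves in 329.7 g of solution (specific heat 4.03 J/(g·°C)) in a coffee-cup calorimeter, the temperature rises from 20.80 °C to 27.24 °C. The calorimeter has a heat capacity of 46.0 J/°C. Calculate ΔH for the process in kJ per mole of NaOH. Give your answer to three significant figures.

ΔH = -46.6 kJ/mol

|ΔT| = |27.24 − 20.80| = 6.44 °C
|q_surr| = (329.7 × 4.03 + 46.0) × 6.44 = 1374.691 × 6.44 = 8853 J
n(NaOH) = 7.6 / 40.0 = 0.1900 mol
Temperature rose, so q_rxn = −|q_surr| = -8.853 kJ
ΔH = q_rxn / n = -46.59 kJ/mol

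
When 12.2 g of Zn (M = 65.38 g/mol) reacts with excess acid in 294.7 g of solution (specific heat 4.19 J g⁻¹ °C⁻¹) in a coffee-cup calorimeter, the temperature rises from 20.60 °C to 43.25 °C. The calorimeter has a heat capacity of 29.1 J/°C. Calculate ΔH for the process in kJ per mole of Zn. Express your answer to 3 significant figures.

ΔH = -153 kJ/mol

|ΔT| = |43.25 − 20.60| = 22.65 °C
|q_surr| = (294.7 × 4.19 + 29.1) × 22.65 = 1263.893 × 22.65 = 28630 J
n(Zn) = 12.2 / 65.38 = 0.1866 mol
Temperature rose, so q_rxn = −|q_surr| = -28.63 kJ
ΔH = q_rxn / n = -153.4 kJ/mol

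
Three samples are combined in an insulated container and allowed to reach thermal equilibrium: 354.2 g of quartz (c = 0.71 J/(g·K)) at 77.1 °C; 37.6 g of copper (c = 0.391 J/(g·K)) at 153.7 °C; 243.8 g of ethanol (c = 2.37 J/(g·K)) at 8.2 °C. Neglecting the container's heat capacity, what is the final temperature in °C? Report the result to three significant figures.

Σ mᵢcᵢ(T − Tᵢ) = 0  ⇒  T = Σ mᵢcᵢTᵢ / Σ mᵢcᵢ
Σ mᵢcᵢ = 354.2×0.71 + 37.6×0.391 + 243.8×2.37 = 843.9896
Σ mᵢcᵢTᵢ = 251.482×77.1 + 14.7016×153.7 + 577.806×8.2 = 26387
T = 26387 / 843.9896 = 31.26 °C

T_f = 31.3 °C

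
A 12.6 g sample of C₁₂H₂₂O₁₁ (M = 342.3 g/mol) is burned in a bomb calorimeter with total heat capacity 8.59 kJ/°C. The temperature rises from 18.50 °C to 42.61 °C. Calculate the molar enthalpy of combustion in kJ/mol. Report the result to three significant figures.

ΔT = 42.61 − 18.50 = 24.11 °C
q_cal = C_cal × ΔT = 8.59 × 24.11 = 207.1049 kJ
n = 12.6 / 342.3 = 0.03681 mol
q_rxn = −q_cal = -207.1049 kJ
ΔH = -207.1049 / 0.03681 = -5626 kJ/mol

ΔH = -5630 kJ/mol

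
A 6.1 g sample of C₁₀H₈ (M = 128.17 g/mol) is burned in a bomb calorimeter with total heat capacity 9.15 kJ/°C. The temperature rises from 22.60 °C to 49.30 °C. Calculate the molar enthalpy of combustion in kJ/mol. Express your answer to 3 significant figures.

ΔH = -5130 kJ/mol

ΔT = 49.30 − 22.60 = 26.70 °C
q_cal = C_cal × ΔT = 9.15 × 26.70 = 244.305 kJ
n = 6.1 / 128.17 = 0.04759 mol
q_rxn = −q_cal = -244.305 kJ
ΔH = -244.305 / 0.04759 = -5134 kJ/mol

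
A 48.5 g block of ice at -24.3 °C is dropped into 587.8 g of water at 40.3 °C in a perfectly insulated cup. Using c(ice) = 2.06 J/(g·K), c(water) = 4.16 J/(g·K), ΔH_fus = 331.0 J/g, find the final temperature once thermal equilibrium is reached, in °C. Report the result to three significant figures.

Heat to bring ice to 0 °C and melt it: q₁ = 48.5×2.06×24.3 + 48.5×331.0 = 18481 J
Heat the water can supply cooling to 0 °C: 587.8×4.16×40.3 = 98543.5 J > q₁, so all ice melts.
Energy balance: 587.8×4.16×(40.3 − T) = 18481 + 48.5×4.16×(T − 0)
2445.248(40.3 − T) = 18481 + 201.76 T
98543.5 − 18481 = 2647.008 T
T = 80062.5 / 2647.008 = 30.246 °C

T_f = 30.2 °C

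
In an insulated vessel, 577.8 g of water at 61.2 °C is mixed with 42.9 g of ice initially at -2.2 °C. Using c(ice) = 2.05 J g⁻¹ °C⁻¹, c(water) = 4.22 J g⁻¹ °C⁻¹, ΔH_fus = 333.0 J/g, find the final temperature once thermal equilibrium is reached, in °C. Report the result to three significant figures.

Heat to bring ice to 0 °C and melt it: q₁ = 42.9×2.05×2.2 + 42.9×333.0 = 14479 J
Heat the water can supply cooling to 0 °C: 577.8×4.22×61.2 = 149225 J > q₁, so all ice melts.
Energy balance: 577.8×4.22×(61.2 − T) = 14479 + 42.9×4.22×(T − 0)
2438.316(61.2 − T) = 14479 + 181.038 T
149225 − 14479 = 2619.354 T
T = 134746 / 2619.354 = 51.44 °C

T_f = 51.4 °C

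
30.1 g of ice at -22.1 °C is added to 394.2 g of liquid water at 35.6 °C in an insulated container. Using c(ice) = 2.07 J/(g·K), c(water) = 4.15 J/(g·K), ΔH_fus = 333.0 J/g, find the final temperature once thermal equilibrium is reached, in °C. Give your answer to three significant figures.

T_f = 26.6 °C

Heat to bring ice to 0 °C and melt it: q₁ = 30.1×2.07×22.1 + 30.1×333.0 = 11400 J
Heat the water can supply cooling to 0 °C: 394.2×4.15×35.6 = 58239.1 J > q₁, so all ice melts.
Energy balance: 394.2×4.15×(35.6 − T) = 11400 + 30.1×4.15×(T − 0)
1635.93(35.6 − T) = 11400 + 124.915 T
58239.1 − 11400 = 1760.845 T
T = 46839.1 / 1760.845 = 26.60 °C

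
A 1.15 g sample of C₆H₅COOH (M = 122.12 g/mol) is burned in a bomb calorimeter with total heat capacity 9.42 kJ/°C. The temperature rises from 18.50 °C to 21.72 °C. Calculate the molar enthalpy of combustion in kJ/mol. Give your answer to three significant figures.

ΔH = -3220 kJ/mol

ΔT = 21.72 − 18.50 = 3.22 °C
q_cal = C_cal × ΔT = 9.42 × 3.22 = 30.3324 kJ
n = 1.15 / 122.12 = 0.009417 mol
q_rxn = −q_cal = -30.3324 kJ
ΔH = -30.3324 / 0.009417 = -3221 kJ/mol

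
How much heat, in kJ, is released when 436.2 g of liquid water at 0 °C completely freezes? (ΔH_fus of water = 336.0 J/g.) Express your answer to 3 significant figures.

q = 147 kJ

q = m × ΔH_fus = 436.2 × 336.0 = 146600 J = 147 kJ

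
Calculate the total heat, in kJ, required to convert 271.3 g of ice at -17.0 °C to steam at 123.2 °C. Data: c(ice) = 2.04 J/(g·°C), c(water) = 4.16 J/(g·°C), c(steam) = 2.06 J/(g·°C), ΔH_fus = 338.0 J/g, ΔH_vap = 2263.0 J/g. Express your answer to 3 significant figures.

q = 841 kJ

q1 (heat ice -17.0→0.0 °C): 271.3 × 2.04 × 17.0 = 9409 J
q2 (melt at 0 °C): 271.3 × 338.0 = 91699 J
q3 (heat water 0.0→100.0 °C): 271.3 × 4.16 × 100.0 = 112861 J
q4 (vaporize at 100 °C): 271.3 × 2263.0 = 613952 J
q5 (heat steam 100.0→123.2 °C): 271.3 × 2.06 × 23.2 = 12966 J
Total: 9409 + 91699 + 112861 + 613952 + 12966 = 840887 J = 841 kJ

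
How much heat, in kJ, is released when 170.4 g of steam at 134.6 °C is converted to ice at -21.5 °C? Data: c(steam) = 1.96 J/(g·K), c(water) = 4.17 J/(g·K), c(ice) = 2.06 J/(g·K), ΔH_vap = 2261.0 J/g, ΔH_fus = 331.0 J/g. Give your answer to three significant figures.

q1 (cool steam 134.6→100 °C): 170.4 × 1.96 × 34.6 = 11556 J
q2 (condense at 100 °C): 170.4 × 2261.0 = 385274 J
q3 (cool water 100→0 °C): 170.4 × 4.17 × 100.0 = 71057 J
q4 (freeze at 0 °C): 170.4 × 331.0 = 56402 J
q5 (cool ice 0→-21.5 °C): 170.4 × 2.06 × 21.5 = 7547 J
Total: 11556 + 385274 + 71057 + 56402 + 7547 = 531836 J = 532 kJ

q = 532 kJ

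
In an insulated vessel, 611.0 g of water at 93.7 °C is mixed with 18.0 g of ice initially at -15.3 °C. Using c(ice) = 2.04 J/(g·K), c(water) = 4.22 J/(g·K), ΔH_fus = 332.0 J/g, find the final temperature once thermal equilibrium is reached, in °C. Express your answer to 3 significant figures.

Heat to bring ice to 0 °C and melt it: q₁ = 18.0×2.04×15.3 + 18.0×332.0 = 6537.8 J
Heat the water can supply cooling to 0 °C: 611.0×4.22×93.7 = 241598 J > q₁, so all ice melts.
Energy balance: 611.0×4.22×(93.7 − T) = 6537.8 + 18.0×4.22×(T − 0)
2578.42(93.7 − T) = 6537.8 + 75.96 T
241598 − 6537.8 = 2654.38 T
T = 235060.2 / 2654.38 = 88.56 °C

T_f = 88.6 °C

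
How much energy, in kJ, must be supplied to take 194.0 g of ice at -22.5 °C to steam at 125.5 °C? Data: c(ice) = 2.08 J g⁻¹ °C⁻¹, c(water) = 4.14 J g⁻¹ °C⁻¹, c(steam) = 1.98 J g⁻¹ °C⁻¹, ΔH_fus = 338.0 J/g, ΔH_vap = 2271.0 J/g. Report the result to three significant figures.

q1 (heat ice -22.5→0.0 °C): 194.0 × 2.08 × 22.5 = 9079 J
q2 (melt at 0 °C): 194.0 × 338.0 = 65572 J
q3 (heat water 0.0→100.0 °C): 194.0 × 4.14 × 100.0 = 80316 J
q4 (vaporize at 100 °C): 194.0 × 2271.0 = 440574 J
q5 (heat steam 100.0→125.5 °C): 194.0 × 1.98 × 25.5 = 9795 J
Total: 9079 + 65572 + 80316 + 440574 + 9795 = 605336 J = 605 kJ

q = 605 kJ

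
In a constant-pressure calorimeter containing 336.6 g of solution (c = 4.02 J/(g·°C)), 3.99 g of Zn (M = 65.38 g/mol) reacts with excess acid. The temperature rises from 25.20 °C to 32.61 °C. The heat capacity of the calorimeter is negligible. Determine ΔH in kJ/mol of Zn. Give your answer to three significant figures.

ΔH = -164 kJ/mol

|ΔT| = |32.61 − 25.20| = 7.41 °C
|q_surr| = (336.6 × 4.02) × 7.41 = 1353.132 × 7.41 = 10030 J
n(Zn) = 3.99 / 65.38 = 0.06103 mol
Temperature rose, so q_rxn = −|q_surr| = -10.03 kJ
ΔH = q_rxn / n = -164.3 kJ/mol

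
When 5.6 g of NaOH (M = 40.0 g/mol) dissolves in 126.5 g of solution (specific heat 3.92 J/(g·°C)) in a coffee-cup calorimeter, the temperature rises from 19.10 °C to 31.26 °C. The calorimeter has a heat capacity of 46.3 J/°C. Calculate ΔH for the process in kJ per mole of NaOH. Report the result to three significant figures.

|ΔT| = |31.26 − 19.10| = 12.16 °C
|q_surr| = (126.5 × 3.92 + 46.3) × 12.16 = 542.18 × 12.16 = 6593 J
n(NaOH) = 5.6 / 40.0 = 0.1400 mol
Temperature rose, so q_rxn = −|q_surr| = -6.593 kJ
ΔH = q_rxn / n = -47.09 kJ/mol

ΔH = -47.1 kJ/mol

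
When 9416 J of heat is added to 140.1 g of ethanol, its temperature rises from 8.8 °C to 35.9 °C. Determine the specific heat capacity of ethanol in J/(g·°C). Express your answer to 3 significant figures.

c = q / (m ΔT) = 9416 / (140.1 × 27.1)
c = 9416 / 3796.71 = 2.48 J/(g·°C)

c = 2.48 J/(g·°C)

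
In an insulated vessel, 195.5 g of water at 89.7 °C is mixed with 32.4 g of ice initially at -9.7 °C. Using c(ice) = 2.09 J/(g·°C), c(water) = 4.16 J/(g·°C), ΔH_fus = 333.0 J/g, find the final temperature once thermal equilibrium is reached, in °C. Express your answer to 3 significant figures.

T_f = 64.9 °C

Heat to bring ice to 0 °C and melt it: q₁ = 32.4×2.09×9.7 + 32.4×333.0 = 11446 J
Heat the water can supply cooling to 0 °C: 195.5×4.16×89.7 = 72951.2 J > q₁, so all ice melts.
Energy balance: 195.5×4.16×(89.7 − T) = 11446 + 32.4×4.16×(T − 0)
813.28(89.7 − T) = 11446 + 134.784 T
72951.2 − 11446 = 948.064 T
T = 61505.2 / 948.064 = 64.87 °C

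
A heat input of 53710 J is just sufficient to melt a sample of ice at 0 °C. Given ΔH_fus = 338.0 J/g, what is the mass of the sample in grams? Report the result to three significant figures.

m = q / ΔH_fus = 53710 J / 338.0 J/g = 159 g

m = 159 g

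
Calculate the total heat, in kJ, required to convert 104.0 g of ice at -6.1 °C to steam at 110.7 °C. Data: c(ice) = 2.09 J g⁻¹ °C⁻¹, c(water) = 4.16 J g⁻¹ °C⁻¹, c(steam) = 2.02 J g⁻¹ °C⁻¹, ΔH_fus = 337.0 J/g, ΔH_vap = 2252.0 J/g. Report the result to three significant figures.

q1 (heat ice -6.1→0.0 °C): 104.0 × 2.09 × 6.1 = 1326 J
q2 (melt at 0 °C): 104.0 × 337.0 = 35048 J
q3 (heat water 0.0→100.0 °C): 104.0 × 4.16 × 100.0 = 43264 J
q4 (vaporize at 100 °C): 104.0 × 2252.0 = 234208 J
q5 (heat steam 100.0→110.7 °C): 104.0 × 2.02 × 10.7 = 2248 J
Total: 1326 + 35048 + 43264 + 234208 + 2248 = 316094 J = 316 kJ

q = 316 kJ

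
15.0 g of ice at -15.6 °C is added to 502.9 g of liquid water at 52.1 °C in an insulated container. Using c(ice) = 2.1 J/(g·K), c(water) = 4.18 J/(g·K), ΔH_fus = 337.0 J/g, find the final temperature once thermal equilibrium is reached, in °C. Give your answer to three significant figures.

T_f = 48.0 °C

Heat to bring ice to 0 °C and melt it: q₁ = 15.0×2.1×15.6 + 15.0×337.0 = 5546.4 J
Heat the water can supply cooling to 0 °C: 502.9×4.18×52.1 = 109521 J > q₁, so all ice melts.
Energy balance: 502.9×4.18×(52.1 − T) = 5546.4 + 15.0×4.18×(T − 0)
2102.122(52.1 − T) = 5546.4 + 62.7 T
109521 − 5546.4 = 2164.822 T
T = 103974.6 / 2164.822 = 48.03 °C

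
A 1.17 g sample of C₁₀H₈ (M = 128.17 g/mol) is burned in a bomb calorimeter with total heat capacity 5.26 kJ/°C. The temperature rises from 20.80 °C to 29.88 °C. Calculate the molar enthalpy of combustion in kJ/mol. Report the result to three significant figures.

ΔT = 29.88 − 20.80 = 9.08 °C
q_cal = C_cal × ΔT = 5.26 × 9.08 = 47.7608 kJ
n = 1.17 / 128.17 = 0.009129 mol
q_rxn = −q_cal = -47.7608 kJ
ΔH = -47.7608 / 0.009129 = -5232 kJ/mol

ΔH = -5230 kJ/mol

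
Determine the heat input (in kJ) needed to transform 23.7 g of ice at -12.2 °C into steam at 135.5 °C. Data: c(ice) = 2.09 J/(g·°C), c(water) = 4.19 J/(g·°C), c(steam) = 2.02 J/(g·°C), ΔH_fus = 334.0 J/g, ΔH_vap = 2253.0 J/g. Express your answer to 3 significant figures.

q = 73.5 kJ

q1 (heat ice -12.2→0.0 °C): 23.7 × 2.09 × 12.2 = 604 J
q2 (melt at 0 °C): 23.7 × 334.0 = 7916 J
q3 (heat water 0.0→100.0 °C): 23.7 × 4.19 × 100.0 = 9930 J
q4 (vaporize at 100 °C): 23.7 × 2253.0 = 53396 J
q5 (heat steam 100.0→135.5 °C): 23.7 × 2.02 × 35.5 = 1700 J
Total: 604 + 7916 + 9930 + 53396 + 1700 = 73546 J = 73.5 kJ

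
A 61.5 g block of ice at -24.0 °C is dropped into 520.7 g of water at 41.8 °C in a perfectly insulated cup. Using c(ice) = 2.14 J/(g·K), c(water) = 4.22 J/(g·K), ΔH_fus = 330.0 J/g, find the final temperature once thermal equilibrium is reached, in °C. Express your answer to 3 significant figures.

T_f = 27.8 °C

Heat to bring ice to 0 °C and melt it: q₁ = 61.5×2.14×24.0 + 61.5×330.0 = 23454 J
Heat the water can supply cooling to 0 °C: 520.7×4.22×41.8 = 91849.4 J > q₁, so all ice melts.
Energy balance: 520.7×4.22×(41.8 − T) = 23454 + 61.5×4.22×(T − 0)
2197.354(41.8 − T) = 23454 + 259.53 T
91849.4 − 23454 = 2456.884 T
T = 68395.4 / 2456.884 = 27.84 °C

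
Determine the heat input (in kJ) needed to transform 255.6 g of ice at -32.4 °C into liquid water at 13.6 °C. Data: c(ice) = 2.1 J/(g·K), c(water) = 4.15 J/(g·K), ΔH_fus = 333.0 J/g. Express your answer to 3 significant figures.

q = 117 kJ

q1 (heat ice -32.4→0.0 °C): 255.6 × 2.1 × 32.4 = 17391 J
q2 (melt at 0 °C): 255.6 × 333.0 = 85115 J
q3 (heat water 0.0→13.6 °C): 255.6 × 4.15 × 13.6 = 14426 J
Total: 17391 + 85115 + 14426 = 116932 J = 117 kJ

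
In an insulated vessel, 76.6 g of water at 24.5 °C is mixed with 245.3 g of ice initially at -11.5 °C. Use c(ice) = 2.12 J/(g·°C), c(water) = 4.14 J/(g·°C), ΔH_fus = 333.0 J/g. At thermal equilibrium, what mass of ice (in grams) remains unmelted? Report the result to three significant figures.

Heat to warm all ice to 0 °C: 245.3×2.12×11.5 = 5980.4 J
Heat released by water cooling to 0 °C: 76.6×4.14×24.5 = 7769.5 J
7769.5 J < 5980.4 + 245.3×333.0 = 87665.3 J, so not all ice melts; final T = 0 °C.
Heat left for melting: 7769.5 − 5980.4 = 1789.1 J
Mass melted = 1789.1 / 333.0 = 5.373 g
Ice remaining = 245.3 − 5.373 = 239.927 g

m_ice remaining = 240 g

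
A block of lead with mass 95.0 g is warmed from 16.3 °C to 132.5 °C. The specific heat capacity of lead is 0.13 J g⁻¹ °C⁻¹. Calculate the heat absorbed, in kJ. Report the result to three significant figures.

q = m c ΔT = 95.0 × 0.13 × (132.5 − 16.3)
q = 95.0 × 0.13 × 116.2 = 1435 J = 1.44 kJ

q = 1.44 kJ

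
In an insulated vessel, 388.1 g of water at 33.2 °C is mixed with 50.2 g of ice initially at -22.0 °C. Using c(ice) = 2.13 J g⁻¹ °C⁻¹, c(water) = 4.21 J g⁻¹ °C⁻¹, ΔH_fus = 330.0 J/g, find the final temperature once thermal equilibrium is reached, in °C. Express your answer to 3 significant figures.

T_f = 19.1 °C

Heat to bring ice to 0 °C and melt it: q₁ = 50.2×2.13×22.0 + 50.2×330.0 = 18918 J
Heat the water can supply cooling to 0 °C: 388.1×4.21×33.2 = 54245.5 J > q₁, so all ice melts.
Energy balance: 388.1×4.21×(33.2 − T) = 18918 + 50.2×4.21×(T − 0)
1633.901(33.2 − T) = 18918 + 211.342 T
54245.5 − 18918 = 1845.243 T
T = 35327.5 / 1845.243 = 19.145 °C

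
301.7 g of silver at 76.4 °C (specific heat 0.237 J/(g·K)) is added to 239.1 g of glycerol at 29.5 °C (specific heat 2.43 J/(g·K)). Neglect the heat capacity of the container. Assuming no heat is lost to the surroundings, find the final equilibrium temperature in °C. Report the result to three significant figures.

Heat lost by silver = heat gained by glycerol.
(301.7)(0.237)(76.4 − T) = (239.1)(2.43)(T − 29.5)
71.5029 (76.4 − T) = 581.013 (T − 29.5)
5462.8 − 71.5029 T = 581.013 T − 17140
22602.8 = 652.5159 T
T = 34.64 °C

T_f = 34.6 °C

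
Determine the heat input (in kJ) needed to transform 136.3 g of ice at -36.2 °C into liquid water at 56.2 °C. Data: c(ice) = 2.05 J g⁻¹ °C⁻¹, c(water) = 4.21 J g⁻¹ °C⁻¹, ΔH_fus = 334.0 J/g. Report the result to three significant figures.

q = 87.9 kJ

q1 (heat ice -36.2→0.0 °C): 136.3 × 2.05 × 36.2 = 10115 J
q2 (melt at 0 °C): 136.3 × 334.0 = 45524 J
q3 (heat water 0.0→56.2 °C): 136.3 × 4.21 × 56.2 = 32249 J
Total: 10115 + 45524 + 32249 = 87888 J = 87.9 kJ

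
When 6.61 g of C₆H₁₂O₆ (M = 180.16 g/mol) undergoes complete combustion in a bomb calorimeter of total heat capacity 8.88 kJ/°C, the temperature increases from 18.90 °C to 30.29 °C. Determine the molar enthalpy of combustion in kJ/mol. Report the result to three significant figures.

ΔT = 30.29 − 18.90 = 11.39 °C
q_cal = C_cal × ΔT = 8.88 × 11.39 = 101.1432 kJ
n = 6.61 / 180.16 = 0.03669 mol
q_rxn = −q_cal = -101.1432 kJ
ΔH = -101.1432 / 0.03669 = -2757 kJ/mol

ΔH = -2760 kJ/mol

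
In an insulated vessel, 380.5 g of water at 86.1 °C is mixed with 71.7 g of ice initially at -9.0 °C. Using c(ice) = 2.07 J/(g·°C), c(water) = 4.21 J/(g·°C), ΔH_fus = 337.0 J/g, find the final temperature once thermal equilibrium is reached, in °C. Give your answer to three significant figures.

Heat to bring ice to 0 °C and melt it: q₁ = 71.7×2.07×9.0 + 71.7×337.0 = 25499 J
Heat the water can supply cooling to 0 °C: 380.5×4.21×86.1 = 137924 J > q₁, so all ice melts.
Energy balance: 380.5×4.21×(86.1 − T) = 25499 + 71.7×4.21×(T − 0)
1601.905(86.1 − T) = 25499 + 301.857 T
137924 − 25499 = 1903.762 T
T = 112425 / 1903.762 = 59.05 °C

T_f = 59.1 °C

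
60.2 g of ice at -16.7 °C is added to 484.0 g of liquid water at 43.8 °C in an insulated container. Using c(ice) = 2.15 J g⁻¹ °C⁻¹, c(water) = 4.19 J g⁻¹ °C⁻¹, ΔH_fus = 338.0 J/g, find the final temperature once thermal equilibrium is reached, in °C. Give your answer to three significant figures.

T_f = 29.1 °C

Heat to bring ice to 0 °C and melt it: q₁ = 60.2×2.15×16.7 + 60.2×338.0 = 22509 J
Heat the water can supply cooling to 0 °C: 484.0×4.19×43.8 = 88824.6 J > q₁, so all ice melts.
Energy balance: 484.0×4.19×(43.8 − T) = 22509 + 60.2×4.19×(T − 0)
2027.96(43.8 − T) = 22509 + 252.238 T
88824.6 − 22509 = 2280.198 T
T = 66315.6 / 2280.198 = 29.08 °C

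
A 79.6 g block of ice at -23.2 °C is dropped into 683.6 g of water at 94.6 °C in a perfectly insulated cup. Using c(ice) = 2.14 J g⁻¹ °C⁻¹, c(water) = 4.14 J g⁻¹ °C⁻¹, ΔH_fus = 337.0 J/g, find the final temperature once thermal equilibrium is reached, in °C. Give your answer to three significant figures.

T_f = 75.0 °C

Heat to bring ice to 0 °C and melt it: q₁ = 79.6×2.14×23.2 + 79.6×337.0 = 30777 J
Heat the water can supply cooling to 0 °C: 683.6×4.14×94.6 = 267728 J > q₁, so all ice melts.
Energy balance: 683.6×4.14×(94.6 − T) = 30777 + 79.6×4.14×(T − 0)
2830.104(94.6 − T) = 30777 + 329.544 T
267728 − 30777 = 3159.648 T
T = 236951 / 3159.648 = 74.99 °C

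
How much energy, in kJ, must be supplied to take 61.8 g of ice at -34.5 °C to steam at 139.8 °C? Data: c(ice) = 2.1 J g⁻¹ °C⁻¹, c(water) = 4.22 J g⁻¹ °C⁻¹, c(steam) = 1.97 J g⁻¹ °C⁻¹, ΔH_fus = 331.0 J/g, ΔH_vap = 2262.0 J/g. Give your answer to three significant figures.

q = 196 kJ

q1 (heat ice -34.5→0.0 °C): 61.8 × 2.1 × 34.5 = 4477 J
q2 (melt at 0 °C): 61.8 × 331.0 = 20456 J
q3 (heat water 0.0→100.0 °C): 61.8 × 4.22 × 100.0 = 26080 J
q4 (vaporize at 100 °C): 61.8 × 2262.0 = 139792 J
q5 (heat steam 100.0→139.8 °C): 61.8 × 1.97 × 39.8 = 4845 J
Total: 4477 + 20456 + 26080 + 139792 + 4845 = 195650 J = 196 kJ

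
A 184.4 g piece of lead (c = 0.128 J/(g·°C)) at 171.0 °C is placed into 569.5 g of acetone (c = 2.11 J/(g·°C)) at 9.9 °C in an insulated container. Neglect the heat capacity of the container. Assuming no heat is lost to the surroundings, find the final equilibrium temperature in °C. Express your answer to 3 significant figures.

Heat lost by lead = heat gained by acetone.
(184.4)(0.128)(171.0 − T) = (569.5)(2.11)(T − 9.9)
23.6032 (171.0 − T) = 1201.645 (T − 9.9)
4036.1 − 23.6032 T = 1201.645 T − 11896
15932.1 = 1225.2482 T
T = 13.00 °C

T_f = 13.0 °C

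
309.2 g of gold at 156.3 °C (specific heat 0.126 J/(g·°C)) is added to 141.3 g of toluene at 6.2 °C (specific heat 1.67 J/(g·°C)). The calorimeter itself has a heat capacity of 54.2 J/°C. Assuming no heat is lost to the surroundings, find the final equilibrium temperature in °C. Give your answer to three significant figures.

Heat lost by gold = heat gained by toluene + calorimeter.
(309.2)(0.126)(156.3 − T) = [(141.3)(1.67) + 54.2](T − 6.2)
38.9592 (156.3 − T) = 290.171 (T − 6.2)
6089.3 − 38.9592 T = 290.171 T − 1799.1
7888.4 = 329.1302 T
T = 23.97 °C

T_f = 24.0 °C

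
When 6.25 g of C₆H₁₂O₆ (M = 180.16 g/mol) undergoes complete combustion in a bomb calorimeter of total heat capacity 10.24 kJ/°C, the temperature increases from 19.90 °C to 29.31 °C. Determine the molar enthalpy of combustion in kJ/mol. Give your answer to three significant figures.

ΔT = 29.31 − 19.90 = 9.41 °C
q_cal = C_cal × ΔT = 10.24 × 9.41 = 96.3584 kJ
n = 6.25 / 180.16 = 0.03469 mol
q_rxn = −q_cal = -96.3584 kJ
ΔH = -96.3584 / 0.03469 = -2778 kJ/mol

ΔH = -2780 kJ/mol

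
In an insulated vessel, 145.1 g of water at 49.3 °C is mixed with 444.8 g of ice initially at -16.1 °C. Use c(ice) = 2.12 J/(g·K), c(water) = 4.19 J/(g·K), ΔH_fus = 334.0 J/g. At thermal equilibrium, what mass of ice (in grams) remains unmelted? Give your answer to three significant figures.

Heat to warm all ice to 0 °C: 444.8×2.12×16.1 = 15182 J
Heat released by water cooling to 0 °C: 145.1×4.19×49.3 = 29973 J
29973 J < 15182 + 444.8×334.0 = 163745.2 J, so not all ice melts; final T = 0 °C.
Heat left for melting: 29973 − 15182 = 14791 J
Mass melted = 14791 / 334.0 = 44.28 g
Ice remaining = 444.8 − 44.28 = 400.52 g

m_ice remaining = 401 g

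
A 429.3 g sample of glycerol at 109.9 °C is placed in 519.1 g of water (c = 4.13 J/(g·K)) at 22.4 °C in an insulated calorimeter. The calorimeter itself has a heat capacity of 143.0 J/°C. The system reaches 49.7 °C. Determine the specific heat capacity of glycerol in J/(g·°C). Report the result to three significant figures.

c = 2.42 J/(g·°C)

q_gained = (519.1 × 4.13 + 143.0) × (49.7 − 22.4) = 62430 J
q_lost = 429.3 × c × (109.9 − 49.7) = 25843.86 c
Set equal: c = 62430 / 25843.86 = 2.42 J/(g·°C)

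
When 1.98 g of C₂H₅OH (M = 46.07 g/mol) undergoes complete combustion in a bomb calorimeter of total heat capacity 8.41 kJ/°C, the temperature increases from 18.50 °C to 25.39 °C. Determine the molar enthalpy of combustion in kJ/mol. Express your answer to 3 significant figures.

ΔT = 25.39 − 18.50 = 6.89 °C
q_cal = C_cal × ΔT = 8.41 × 6.89 = 57.9449 kJ
n = 1.98 / 46.07 = 0.04298 mol
q_rxn = −q_cal = -57.9449 kJ
ΔH = -57.9449 / 0.04298 = -1348 kJ/mol

ΔH = -1350 kJ/mol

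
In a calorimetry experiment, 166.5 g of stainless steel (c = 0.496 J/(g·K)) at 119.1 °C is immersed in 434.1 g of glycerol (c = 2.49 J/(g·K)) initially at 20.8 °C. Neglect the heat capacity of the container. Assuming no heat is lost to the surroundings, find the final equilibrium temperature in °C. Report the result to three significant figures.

T_f = 27.8 °C

Heat lost by stainless steel = heat gained by glycerol.
(166.5)(0.496)(119.1 − T) = (434.1)(2.49)(T − 20.8)
82.584 (119.1 − T) = 1080.909 (T − 20.8)
9835.8 − 82.584 T = 1080.909 T − 22483
32318.8 = 1163.493 T
T = 27.78 °C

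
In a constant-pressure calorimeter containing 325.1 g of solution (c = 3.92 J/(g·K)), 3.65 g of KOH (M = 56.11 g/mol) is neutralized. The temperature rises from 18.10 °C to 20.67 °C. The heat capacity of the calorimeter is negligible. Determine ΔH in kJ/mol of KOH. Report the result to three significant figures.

|ΔT| = |20.67 − 18.10| = 2.57 °C
|q_surr| = (325.1 × 3.92) × 2.57 = 1274.392 × 2.57 = 3275 J
n(KOH) = 3.65 / 56.11 = 0.06505 mol
Temperature rose, so q_rxn = −|q_surr| = -3.275 kJ
ΔH = q_rxn / n = -50.346 kJ/mol

ΔH = -50.3 kJ/mol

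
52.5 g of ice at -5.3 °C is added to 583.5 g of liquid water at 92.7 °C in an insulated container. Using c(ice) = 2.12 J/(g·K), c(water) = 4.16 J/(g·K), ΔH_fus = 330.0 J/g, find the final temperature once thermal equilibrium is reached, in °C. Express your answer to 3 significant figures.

Heat to bring ice to 0 °C and melt it: q₁ = 52.5×2.12×5.3 + 52.5×330.0 = 17915 J
Heat the water can supply cooling to 0 °C: 583.5×4.16×92.7 = 225016 J > q₁, so all ice melts.
Energy balance: 583.5×4.16×(92.7 − T) = 17915 + 52.5×4.16×(T − 0)
2427.36(92.7 − T) = 17915 + 218.4 T
225016 − 17915 = 2645.76 T
T = 207101 / 2645.76 = 78.28 °C

T_f = 78.3 °C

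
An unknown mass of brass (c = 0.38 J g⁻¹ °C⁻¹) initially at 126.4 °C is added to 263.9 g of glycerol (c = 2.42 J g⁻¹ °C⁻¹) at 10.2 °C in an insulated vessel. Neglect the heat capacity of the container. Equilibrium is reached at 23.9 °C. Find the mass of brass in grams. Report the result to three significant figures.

q_gained = (263.9 × 2.42) × (23.9 − 10.2) = 8749 J
q_lost = m × 0.38 × (126.4 − 23.9) = 38.95 m
m = 8749 / 38.95 = 225 g

m = 225 g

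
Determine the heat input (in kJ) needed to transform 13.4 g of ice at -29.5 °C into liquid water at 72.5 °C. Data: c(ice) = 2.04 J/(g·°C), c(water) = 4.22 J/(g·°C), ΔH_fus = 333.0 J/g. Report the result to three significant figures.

q = 9.37 kJ

q1 (heat ice -29.5→0.0 °C): 13.4 × 2.04 × 29.5 = 806 J
q2 (melt at 0 °C): 13.4 × 333.0 = 4462 J
q3 (heat water 0.0→72.5 °C): 13.4 × 4.22 × 72.5 = 4100 J
Total: 806 + 4462 + 4100 = 9368 J = 9.37 kJ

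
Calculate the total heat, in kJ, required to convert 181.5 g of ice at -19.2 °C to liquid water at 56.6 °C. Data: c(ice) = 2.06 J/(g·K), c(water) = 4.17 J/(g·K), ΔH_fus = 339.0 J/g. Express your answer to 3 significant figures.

q1 (heat ice -19.2→0.0 °C): 181.5 × 2.06 × 19.2 = 7179 J
q2 (melt at 0 °C): 181.5 × 339.0 = 61529 J
q3 (heat water 0.0→56.6 °C): 181.5 × 4.17 × 56.6 = 42838 J
Total: 7179 + 61529 + 42838 = 111546 J = 112 kJ

q = 112 kJ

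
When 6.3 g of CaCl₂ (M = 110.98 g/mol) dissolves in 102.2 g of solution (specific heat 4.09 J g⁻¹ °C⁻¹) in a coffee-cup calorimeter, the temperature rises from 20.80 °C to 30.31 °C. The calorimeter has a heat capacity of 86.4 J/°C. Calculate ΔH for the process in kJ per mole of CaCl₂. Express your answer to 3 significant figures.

ΔH = -84.5 kJ/mol

|ΔT| = |30.31 − 20.80| = 9.51 °C
|q_surr| = (102.2 × 4.09 + 86.4) × 9.51 = 504.398 × 9.51 = 4797 J
n(CaCl₂) = 6.3 / 110.98 = 0.05677 mol
Temperature rose, so q_rxn = −|q_surr| = -4.797 kJ
ΔH = q_rxn / n = -84.50 kJ/mol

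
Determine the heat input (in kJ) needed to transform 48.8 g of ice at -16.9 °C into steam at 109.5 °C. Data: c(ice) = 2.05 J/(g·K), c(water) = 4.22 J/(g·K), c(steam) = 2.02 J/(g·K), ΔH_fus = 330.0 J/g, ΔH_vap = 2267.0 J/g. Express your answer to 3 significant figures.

q1 (heat ice -16.9→0.0 °C): 48.8 × 2.05 × 16.9 = 1691 J
q2 (melt at 0 °C): 48.8 × 330.0 = 16104 J
q3 (heat water 0.0→100.0 °C): 48.8 × 4.22 × 100.0 = 20594 J
q4 (vaporize at 100 °C): 48.8 × 2267.0 = 110630 J
q5 (heat steam 100.0→109.5 °C): 48.8 × 2.02 × 9.5 = 936 J
Total: 1691 + 16104 + 20594 + 110630 + 936 = 149955 J = 150 kJ

q = 150 kJ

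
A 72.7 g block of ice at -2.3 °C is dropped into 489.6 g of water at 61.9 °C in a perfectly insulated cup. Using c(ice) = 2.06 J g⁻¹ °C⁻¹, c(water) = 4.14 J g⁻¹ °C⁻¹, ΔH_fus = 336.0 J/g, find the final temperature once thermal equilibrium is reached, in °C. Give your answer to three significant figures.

Heat to bring ice to 0 °C and melt it: q₁ = 72.7×2.06×2.3 + 72.7×336.0 = 24772 J
Heat the water can supply cooling to 0 °C: 489.6×4.14×61.9 = 125468 J > q₁, so all ice melts.
Energy balance: 489.6×4.14×(61.9 − T) = 24772 + 72.7×4.14×(T − 0)
2026.944(61.9 − T) = 24772 + 300.978 T
125468 − 24772 = 2327.922 T
T = 100696 / 2327.922 = 43.26 °C

T_f = 43.3 °C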